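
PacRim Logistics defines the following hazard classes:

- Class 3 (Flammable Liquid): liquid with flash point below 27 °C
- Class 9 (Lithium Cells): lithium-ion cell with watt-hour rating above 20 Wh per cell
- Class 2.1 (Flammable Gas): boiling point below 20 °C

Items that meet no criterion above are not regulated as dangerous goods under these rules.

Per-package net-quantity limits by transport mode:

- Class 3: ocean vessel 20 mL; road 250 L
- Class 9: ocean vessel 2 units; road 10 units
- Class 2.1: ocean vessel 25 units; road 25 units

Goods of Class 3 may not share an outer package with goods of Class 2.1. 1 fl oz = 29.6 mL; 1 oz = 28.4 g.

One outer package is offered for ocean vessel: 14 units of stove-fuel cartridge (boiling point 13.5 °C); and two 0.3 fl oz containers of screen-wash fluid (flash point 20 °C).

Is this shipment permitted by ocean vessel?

No

With boiling point 13.5 °C (< 20 °C), the stove-fuel cartridge falls in Class 2.1.
Flash point 20 °C meets the Class 3 criterion (Flammable Liquid), so the screen-wash fluid is Class 3.
Class 3 quantity: two 0.3 fl oz containers = 17.76 mL.
That is within the Class 3 ocean vessel limit of 20 mL.
Class 2.1 quantity: 14 units.
14 units is within the ocean vessel limit of 25 units for Class 2.1.
Class 3 and Class 2.1 may not share an outer package.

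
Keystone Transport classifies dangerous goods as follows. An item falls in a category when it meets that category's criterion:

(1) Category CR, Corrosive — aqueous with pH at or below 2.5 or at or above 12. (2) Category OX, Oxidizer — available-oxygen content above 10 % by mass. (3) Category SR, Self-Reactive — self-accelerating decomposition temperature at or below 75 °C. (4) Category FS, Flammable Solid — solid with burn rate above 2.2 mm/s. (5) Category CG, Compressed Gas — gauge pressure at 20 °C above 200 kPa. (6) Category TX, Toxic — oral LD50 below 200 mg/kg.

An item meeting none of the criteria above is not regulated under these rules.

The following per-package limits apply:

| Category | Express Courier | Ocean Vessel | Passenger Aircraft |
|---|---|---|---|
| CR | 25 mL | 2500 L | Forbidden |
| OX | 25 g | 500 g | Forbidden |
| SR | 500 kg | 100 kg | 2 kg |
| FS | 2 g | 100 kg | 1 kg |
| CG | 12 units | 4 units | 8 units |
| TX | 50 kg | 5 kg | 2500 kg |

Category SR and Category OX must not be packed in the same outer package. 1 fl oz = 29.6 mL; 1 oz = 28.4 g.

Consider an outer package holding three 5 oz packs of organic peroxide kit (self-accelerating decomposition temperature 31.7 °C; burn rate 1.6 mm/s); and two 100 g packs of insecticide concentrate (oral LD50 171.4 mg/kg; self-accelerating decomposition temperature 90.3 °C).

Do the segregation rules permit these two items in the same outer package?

Organic peroxide kit: self-accelerating decomposition temperature 31.7 °C ≤ 75 °C → Category SR (Self-Reactive).
With oral LD50 171.4 mg/kg (< 200 mg/kg), the insecticide concentrate falls in Category TX.
No segregation rule bars Category SR with Category TX.

Yes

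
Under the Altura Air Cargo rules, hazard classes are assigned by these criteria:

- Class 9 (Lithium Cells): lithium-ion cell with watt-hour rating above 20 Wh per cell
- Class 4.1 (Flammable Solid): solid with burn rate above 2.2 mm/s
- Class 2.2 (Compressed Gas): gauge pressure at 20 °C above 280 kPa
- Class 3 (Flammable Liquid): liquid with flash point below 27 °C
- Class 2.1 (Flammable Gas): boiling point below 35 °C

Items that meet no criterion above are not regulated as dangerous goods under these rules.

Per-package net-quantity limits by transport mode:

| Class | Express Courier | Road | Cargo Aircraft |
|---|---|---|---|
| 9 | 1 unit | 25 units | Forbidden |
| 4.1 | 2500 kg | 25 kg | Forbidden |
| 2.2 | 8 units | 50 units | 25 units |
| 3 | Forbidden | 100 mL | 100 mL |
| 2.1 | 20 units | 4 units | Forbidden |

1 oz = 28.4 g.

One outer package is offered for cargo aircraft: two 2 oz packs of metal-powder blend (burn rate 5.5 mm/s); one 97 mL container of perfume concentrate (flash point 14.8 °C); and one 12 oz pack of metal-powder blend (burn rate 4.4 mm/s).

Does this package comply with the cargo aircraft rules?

The metal-powder blend has burn rate 5.5 mm/s, which is > 2.2 mm/s, so it is Class 4.1 (Flammable Solid).
Flash point 14.8 °C meets the Class 3 criterion (Flammable Liquid), so the perfume concentrate is Class 3.
With burn rate 4.4 mm/s (> 2.2 mm/s), the metal-powder blend falls in Class 4.1.
Class 3 quantity: 97 mL.
97 mL ≤ 100 mL (cargo aircraft limit, Class 3) — within limit.
Total Class 4.1: (two 2 oz packs = 113.6 g) + (one 12 oz pack = 340.8 g) = 454.4 g.
Class 4.1 is Forbidden by cargo aircraft.

No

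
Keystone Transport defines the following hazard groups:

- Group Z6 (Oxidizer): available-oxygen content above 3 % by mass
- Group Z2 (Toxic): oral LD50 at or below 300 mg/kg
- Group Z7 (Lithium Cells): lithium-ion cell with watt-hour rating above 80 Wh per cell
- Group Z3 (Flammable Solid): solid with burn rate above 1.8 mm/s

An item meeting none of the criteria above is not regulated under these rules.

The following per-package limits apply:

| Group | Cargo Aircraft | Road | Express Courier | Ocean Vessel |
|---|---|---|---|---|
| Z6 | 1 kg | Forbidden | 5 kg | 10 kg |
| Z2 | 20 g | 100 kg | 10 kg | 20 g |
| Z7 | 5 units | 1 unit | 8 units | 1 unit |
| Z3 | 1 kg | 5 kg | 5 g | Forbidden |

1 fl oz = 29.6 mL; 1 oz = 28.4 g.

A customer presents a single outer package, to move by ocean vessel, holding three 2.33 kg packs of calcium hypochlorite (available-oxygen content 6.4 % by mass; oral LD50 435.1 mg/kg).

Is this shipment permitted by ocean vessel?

Calcium hypochlorite: available-oxygen content 6.4 % by mass > 3 % by mass → Group Z6 (Oxidizer).
Group Z6 quantity: three 2.33 kg packs = 6.99 kg.
6.99 kg is within the ocean vessel limit of 10 kg for Group Z6.

Yes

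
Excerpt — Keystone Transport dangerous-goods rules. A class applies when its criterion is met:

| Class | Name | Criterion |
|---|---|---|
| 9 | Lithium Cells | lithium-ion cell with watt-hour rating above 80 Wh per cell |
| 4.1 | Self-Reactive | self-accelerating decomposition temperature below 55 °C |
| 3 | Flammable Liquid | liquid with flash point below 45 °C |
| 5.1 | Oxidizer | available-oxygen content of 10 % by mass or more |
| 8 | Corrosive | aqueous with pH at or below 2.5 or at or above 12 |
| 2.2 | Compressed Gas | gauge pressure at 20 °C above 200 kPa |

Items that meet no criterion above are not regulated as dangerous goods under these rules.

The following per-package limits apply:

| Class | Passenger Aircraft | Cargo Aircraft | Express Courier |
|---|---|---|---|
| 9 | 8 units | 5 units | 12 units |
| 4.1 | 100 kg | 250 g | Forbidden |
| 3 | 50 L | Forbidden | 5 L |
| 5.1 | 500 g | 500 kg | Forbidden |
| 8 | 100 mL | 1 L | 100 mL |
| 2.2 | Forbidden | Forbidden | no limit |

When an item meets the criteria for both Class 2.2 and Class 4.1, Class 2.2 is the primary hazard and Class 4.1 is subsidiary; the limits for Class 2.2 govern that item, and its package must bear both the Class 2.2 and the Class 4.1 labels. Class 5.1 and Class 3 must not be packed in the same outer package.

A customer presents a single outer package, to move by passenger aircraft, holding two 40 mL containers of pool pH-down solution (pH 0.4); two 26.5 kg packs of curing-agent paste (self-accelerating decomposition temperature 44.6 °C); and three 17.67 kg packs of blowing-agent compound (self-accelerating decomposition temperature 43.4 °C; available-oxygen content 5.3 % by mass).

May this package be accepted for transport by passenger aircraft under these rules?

With pH 0.4 (≤ 2.5), the pool pH-down solution falls in Class 8.
Self-accelerating decomposition temperature 44.6 °C meets the Class 4.1 criterion (Self-Reactive), so the curing-agent paste is Class 4.1.
Blowing-agent compound: self-accelerating decomposition temperature 43.4 °C < 55 °C → Class 4.1 (Self-Reactive).
Class 8 quantity: two 40 mL containers = 80 mL.
That is within the Class 8 passenger aircraft limit of 100 mL.
Total Class 4.1: (two 26.5 kg packs = 53 kg) + (three 17.67 kg packs = 53.01 kg) = 106.01 kg.
106.01 kg exceeds the passenger aircraft limit of 100 kg for Class 4.1.
The segregation rule (Class 5.1 with Class 3) does not apply to Class 8 with Class 4.1.

No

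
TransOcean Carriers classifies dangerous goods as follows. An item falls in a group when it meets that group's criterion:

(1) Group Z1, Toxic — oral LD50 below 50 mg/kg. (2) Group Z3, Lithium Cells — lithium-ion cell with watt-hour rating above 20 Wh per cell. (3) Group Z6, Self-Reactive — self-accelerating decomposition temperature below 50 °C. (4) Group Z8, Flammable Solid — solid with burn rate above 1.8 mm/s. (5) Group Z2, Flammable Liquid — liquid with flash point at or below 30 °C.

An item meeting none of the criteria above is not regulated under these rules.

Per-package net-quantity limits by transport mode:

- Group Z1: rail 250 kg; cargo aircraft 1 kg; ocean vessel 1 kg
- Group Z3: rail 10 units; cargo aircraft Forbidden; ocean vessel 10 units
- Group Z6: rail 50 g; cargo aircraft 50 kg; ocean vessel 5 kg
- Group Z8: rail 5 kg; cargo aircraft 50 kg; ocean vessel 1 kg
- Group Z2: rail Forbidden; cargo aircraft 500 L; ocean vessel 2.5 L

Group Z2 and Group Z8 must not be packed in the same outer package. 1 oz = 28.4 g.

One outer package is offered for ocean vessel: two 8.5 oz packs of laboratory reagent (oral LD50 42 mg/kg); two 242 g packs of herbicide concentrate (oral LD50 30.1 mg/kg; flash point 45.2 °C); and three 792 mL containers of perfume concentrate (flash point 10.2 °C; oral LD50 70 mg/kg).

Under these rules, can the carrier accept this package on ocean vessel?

Yes

With oral LD50 42 mg/kg (< 50 mg/kg), the laboratory reagent falls in Group Z1.
With oral LD50 30.1 mg/kg (< 50 mg/kg), the herbicide concentrate falls in Group Z1.
Flash point 10.2 °C meets the Group Z2 criterion (Flammable Liquid), so the perfume concentrate is Group Z2.
Total Group Z1: (two 8.5 oz packs = 482.8 g) + (two 242 g packs = 484 g) = 966.8 g.
966.8 g is within the ocean vessel limit of 1 kg for Group Z1.
Group Z2 quantity: three 792 mL containers = 2.376 L.
2.376 L is within the ocean vessel limit of 2.5 L for Group Z2.
The segregation rule (Group Z2 with Group Z8) does not apply to Group Z1 with Group Z2.
Every hazard group is within its ocean vessel limit and no segregation rule is violated.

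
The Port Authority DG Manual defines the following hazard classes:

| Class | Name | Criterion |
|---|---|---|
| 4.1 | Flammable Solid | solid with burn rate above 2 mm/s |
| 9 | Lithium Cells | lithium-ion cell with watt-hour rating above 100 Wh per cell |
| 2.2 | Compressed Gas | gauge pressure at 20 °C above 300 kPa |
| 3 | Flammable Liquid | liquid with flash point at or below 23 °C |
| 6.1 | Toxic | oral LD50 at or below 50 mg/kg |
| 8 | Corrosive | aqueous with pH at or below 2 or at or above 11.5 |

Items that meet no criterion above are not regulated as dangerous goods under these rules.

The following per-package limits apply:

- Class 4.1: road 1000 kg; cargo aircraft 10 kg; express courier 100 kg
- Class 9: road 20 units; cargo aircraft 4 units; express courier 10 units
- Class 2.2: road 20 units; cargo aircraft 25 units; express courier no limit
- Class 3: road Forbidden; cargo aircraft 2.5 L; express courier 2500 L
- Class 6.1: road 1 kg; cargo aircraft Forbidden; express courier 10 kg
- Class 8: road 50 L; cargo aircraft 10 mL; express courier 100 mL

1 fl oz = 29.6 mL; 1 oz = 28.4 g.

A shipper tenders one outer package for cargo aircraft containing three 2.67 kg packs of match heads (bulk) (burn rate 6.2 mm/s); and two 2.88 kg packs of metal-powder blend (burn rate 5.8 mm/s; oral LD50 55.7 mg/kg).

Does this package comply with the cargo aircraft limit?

The match heads (bulk) have burn rate 6.2 mm/s, which is > 2 mm/s, so they are Class 4.1 (Flammable Solid).
Metal-powder blend: burn rate 5.8 mm/s > 2 mm/s → Class 4.1 (Flammable Solid).
Class 4.1 net quantity: (three 2.67 kg packs = 8.01 kg) + (two 2.88 kg packs = 5.76 kg) = 13.77 kg.
13.77 kg exceeds the cargo aircraft limit of 10 kg for Class 4.1.

No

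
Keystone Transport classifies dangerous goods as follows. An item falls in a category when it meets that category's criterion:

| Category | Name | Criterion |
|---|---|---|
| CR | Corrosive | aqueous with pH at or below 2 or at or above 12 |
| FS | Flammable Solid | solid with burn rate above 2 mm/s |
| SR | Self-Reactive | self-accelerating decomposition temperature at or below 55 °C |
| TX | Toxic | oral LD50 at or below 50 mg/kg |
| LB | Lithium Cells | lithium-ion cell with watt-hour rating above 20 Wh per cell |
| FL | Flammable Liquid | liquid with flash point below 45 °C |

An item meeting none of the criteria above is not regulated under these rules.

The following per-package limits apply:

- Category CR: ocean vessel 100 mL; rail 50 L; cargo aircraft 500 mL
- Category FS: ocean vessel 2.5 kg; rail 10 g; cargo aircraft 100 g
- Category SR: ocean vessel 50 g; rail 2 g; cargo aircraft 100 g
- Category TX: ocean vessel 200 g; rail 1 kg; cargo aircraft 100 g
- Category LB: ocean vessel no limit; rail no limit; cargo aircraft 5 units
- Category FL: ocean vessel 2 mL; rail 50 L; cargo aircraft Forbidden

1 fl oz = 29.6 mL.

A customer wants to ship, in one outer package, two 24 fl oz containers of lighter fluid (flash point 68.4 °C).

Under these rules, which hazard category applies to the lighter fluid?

Not regulated

flash point 68.4 °C is not below 45 °C, so Category FL does not apply.
No criterion is met, so the item is not regulated.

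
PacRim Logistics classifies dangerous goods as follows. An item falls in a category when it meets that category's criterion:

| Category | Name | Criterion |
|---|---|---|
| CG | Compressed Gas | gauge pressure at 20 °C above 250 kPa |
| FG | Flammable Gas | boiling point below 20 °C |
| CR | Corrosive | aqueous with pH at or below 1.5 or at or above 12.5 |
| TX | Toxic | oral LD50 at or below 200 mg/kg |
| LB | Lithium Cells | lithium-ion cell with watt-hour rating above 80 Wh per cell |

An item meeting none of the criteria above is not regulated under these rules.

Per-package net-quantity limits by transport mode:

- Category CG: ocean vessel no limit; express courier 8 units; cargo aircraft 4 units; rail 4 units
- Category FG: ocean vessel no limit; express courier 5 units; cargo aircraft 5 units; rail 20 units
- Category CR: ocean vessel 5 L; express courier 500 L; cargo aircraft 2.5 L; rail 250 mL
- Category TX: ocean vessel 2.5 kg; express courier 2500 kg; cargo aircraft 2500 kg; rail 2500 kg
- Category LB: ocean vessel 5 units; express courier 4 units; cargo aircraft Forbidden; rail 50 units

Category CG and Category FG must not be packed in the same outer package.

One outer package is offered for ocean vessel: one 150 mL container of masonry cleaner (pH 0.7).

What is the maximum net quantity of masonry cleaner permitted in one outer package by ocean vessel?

5 L

pH 0.7 meets the Category CR criterion (Corrosive), so the masonry cleaner is Category CR.
The ocean vessel limit for Category CR is 5 L.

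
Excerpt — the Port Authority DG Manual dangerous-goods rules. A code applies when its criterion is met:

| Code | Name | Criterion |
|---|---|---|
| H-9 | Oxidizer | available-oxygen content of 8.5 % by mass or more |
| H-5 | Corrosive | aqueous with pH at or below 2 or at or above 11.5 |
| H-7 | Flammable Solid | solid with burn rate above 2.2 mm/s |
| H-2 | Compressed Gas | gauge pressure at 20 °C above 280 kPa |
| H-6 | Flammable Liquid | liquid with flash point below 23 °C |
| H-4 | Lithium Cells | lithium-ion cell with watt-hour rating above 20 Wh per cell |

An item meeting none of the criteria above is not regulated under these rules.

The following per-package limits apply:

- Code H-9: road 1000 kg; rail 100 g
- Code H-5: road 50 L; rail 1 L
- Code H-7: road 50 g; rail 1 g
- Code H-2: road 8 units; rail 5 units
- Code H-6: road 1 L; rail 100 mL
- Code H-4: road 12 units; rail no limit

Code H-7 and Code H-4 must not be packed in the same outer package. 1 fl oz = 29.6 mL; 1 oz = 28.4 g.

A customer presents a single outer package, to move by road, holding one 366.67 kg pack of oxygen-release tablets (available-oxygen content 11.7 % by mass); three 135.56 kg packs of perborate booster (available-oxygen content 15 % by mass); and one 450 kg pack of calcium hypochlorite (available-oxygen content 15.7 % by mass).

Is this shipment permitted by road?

No

The oxygen-release tablets have available-oxygen content 11.7 % by mass, which is ≥ 8.5 % by mass, so they are Code H-9 (Oxidizer).
The perborate booster has available-oxygen content 15 % by mass, which is ≥ 8.5 % by mass, so it is Code H-9 (Oxidizer).
Available-oxygen content 15.7 % by mass meets the Code H-9 criterion (Oxidizer), so the calcium hypochlorite is Code H-9.
Code H-9 net quantity: 366.67 kg + (three 135.56 kg packs = 406.68 kg) + 450 kg = 1223.35 kg.
1223.35 kg exceeds the road limit of 1000 kg for Code H-9.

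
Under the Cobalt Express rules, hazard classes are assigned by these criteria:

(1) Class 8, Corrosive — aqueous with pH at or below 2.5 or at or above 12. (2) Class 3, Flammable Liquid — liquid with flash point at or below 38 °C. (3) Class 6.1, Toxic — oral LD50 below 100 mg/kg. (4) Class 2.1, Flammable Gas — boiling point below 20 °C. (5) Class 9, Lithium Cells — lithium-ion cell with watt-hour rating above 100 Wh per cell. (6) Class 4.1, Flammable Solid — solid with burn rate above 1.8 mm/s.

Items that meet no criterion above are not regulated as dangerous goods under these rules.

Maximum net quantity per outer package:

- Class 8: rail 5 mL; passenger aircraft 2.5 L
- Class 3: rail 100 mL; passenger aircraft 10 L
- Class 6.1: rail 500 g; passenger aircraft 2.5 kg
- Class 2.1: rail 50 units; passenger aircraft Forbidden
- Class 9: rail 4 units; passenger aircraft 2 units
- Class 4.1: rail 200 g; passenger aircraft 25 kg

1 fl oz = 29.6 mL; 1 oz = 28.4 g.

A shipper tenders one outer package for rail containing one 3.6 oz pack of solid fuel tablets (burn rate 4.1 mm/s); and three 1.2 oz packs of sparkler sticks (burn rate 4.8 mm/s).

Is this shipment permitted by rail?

Solid fuel tablets: burn rate 4.1 mm/s > 1.8 mm/s → Class 4.1 (Flammable Solid).
The sparkler sticks have burn rate 4.8 mm/s, which is > 1.8 mm/s, so they are Class 4.1 (Flammable Solid).
Total Class 4.1: (one 3.6 oz pack = 102.24 g) + (three 1.2 oz packs = 102.24 g) = 204.48 g.
204.48 g > 200 g (rail limit, Class 4.1) — over the limit.

No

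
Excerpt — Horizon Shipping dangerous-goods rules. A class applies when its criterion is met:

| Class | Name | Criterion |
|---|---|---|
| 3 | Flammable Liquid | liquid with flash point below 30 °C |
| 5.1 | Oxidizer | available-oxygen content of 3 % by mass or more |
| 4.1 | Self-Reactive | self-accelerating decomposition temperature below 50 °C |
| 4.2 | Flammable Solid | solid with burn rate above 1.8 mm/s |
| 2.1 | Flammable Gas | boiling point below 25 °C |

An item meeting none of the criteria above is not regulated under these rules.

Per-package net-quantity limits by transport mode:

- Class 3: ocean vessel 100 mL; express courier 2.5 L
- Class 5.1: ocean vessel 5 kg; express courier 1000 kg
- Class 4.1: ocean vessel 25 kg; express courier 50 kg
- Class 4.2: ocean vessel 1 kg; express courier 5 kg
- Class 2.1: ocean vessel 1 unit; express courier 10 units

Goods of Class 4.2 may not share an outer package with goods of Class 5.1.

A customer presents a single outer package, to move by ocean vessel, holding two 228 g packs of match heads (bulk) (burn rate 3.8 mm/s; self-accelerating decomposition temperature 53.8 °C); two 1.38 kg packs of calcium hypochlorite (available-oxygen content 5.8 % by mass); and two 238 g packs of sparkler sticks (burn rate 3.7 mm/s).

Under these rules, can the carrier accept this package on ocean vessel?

With burn rate 3.8 mm/s (> 1.8 mm/s), the match heads (bulk) fall in Class 4.2.
With available-oxygen content 5.8 % by mass (≥ 3 % by mass), the calcium hypochlorite falls in Class 5.1.
Sparkler sticks: burn rate 3.7 mm/s > 1.8 mm/s → Class 4.2 (Flammable Solid).
Class 4.2 net quantity: (two 228 g packs = 456 g) + (two 238 g packs = 476 g) = 932 g.
That is within the Class 4.2 ocean vessel limit of 1 kg.
Class 5.1 quantity: two 1.38 kg packs = 2.76 kg.
2.76 kg ≤ 5 kg (ocean vessel limit, Class 5.1) — within limit.
Class 4.2 and Class 5.1 may not share an outer package.

No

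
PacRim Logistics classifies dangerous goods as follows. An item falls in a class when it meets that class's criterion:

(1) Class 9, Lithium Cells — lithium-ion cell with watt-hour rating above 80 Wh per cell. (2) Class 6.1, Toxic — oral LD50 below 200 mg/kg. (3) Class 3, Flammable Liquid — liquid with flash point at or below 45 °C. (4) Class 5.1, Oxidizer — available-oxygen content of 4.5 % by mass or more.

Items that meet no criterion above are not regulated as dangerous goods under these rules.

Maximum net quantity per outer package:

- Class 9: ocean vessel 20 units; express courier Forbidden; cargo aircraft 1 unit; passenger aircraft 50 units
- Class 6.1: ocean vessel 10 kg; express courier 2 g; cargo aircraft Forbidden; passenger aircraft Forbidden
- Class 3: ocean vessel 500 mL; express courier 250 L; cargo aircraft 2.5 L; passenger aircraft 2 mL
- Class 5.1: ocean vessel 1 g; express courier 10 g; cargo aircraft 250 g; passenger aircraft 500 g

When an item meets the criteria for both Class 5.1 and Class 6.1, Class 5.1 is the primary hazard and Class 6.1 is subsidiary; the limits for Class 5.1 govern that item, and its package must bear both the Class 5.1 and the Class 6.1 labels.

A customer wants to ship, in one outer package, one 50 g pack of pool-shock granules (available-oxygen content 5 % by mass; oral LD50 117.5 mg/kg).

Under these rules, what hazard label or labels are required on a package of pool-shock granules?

The pool-shock granules have available-oxygen content 5 % by mass, which is ≥ 4.5 % by mass, so they are Class 5.1 (Oxidizer).
With oral LD50 117.5 mg/kg (< 200 mg/kg), the pool-shock granules fall in Class 6.1.
By the precedence rule Class 5.1 is primary and Class 6.1 is subsidiary, and that rule requires both labels on the package.

Class 5.1 and 6.1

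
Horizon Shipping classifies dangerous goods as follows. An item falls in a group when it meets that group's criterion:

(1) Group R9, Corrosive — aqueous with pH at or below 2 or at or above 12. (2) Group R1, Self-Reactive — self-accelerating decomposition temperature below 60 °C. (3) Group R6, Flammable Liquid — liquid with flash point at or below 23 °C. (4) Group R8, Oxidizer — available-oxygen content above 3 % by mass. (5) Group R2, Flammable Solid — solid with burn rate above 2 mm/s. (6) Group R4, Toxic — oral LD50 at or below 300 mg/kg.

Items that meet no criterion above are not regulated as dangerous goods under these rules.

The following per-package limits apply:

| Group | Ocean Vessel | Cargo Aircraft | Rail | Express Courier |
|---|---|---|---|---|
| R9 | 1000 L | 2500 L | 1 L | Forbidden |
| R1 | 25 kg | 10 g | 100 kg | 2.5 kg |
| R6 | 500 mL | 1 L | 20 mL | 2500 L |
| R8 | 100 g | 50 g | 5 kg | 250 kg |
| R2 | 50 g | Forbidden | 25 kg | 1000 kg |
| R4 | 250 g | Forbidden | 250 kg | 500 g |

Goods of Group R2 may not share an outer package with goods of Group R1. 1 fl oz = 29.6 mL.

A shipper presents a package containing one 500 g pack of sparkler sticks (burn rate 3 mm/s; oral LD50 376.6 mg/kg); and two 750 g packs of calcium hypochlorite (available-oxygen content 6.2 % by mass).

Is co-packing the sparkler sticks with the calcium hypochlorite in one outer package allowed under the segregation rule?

Sparkler sticks: burn rate 3 mm/s > 2 mm/s → Group R2 (Flammable Solid).
With available-oxygen content 6.2 % by mass (> 3 % by mass), the calcium hypochlorite falls in Group R8.
No segregation rule bars Group R2 with Group R8.

Yes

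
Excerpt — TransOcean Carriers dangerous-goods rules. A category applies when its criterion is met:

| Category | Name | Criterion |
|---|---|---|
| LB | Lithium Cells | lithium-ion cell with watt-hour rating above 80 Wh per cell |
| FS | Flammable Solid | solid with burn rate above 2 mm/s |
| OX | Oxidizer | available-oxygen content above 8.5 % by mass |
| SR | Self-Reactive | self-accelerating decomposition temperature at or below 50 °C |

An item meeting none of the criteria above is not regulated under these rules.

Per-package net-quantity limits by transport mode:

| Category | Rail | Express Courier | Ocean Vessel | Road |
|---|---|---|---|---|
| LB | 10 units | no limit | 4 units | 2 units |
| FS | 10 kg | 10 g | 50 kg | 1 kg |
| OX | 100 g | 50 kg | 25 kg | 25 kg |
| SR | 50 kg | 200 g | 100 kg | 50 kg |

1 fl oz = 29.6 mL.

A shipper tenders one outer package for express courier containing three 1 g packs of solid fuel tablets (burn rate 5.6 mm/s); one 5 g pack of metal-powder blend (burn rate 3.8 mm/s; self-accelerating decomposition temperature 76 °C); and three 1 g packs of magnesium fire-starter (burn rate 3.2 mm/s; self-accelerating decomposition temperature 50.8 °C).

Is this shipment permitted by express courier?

No

With burn rate 5.6 mm/s (> 2 mm/s), the solid fuel tablets fall in Category FS.
Metal-powder blend: burn rate 3.8 mm/s > 2 mm/s → Category FS (Flammable Solid).
Burn rate 3.2 mm/s meets the Category FS criterion (Flammable Solid), so the magnesium fire-starter is Category FS.
Category FS net quantity: (three 1 g packs = 3 g) + 5 g + (three 1 g packs = 3 g) = 11 g.
11 g > 10 g (express courier limit, Category FS) — over the limit.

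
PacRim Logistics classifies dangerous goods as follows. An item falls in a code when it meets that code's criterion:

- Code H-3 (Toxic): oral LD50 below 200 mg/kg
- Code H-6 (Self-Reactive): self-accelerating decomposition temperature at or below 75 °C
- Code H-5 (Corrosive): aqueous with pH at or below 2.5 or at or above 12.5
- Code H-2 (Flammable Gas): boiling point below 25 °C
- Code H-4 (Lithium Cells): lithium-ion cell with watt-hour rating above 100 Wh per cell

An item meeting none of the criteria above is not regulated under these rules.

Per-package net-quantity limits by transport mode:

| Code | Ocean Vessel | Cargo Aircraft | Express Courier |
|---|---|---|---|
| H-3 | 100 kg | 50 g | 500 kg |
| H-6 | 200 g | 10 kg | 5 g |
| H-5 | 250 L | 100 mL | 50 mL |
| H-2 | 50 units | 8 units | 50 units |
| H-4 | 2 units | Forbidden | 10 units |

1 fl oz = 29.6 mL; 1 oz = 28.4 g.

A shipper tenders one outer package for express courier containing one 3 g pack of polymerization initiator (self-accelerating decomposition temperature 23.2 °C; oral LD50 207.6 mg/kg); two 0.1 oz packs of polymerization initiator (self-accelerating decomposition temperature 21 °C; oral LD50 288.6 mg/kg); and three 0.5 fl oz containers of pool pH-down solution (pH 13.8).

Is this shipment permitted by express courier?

Polymerization initiator: self-accelerating decomposition temperature 23.2 °C ≤ 75 °C → Code H-6 (Self-Reactive).
With self-accelerating decomposition temperature 21 °C (≤ 75 °C), the polymerization initiator falls in Code H-6.
Pool pH-down solution: pH 13.8 ≥ 12.5 → Code H-5 (Corrosive).
Code H-6 net quantity: 3 g + (two 0.1 oz packs = 5.68 g) = 8.68 g.
8.68 g exceeds the express courier limit of 5 g for Code H-6.
Code H-5 quantity: three 0.5 fl oz containers = 44.4 mL.
That is within the Code H-5 express courier limit of 50 mL.

No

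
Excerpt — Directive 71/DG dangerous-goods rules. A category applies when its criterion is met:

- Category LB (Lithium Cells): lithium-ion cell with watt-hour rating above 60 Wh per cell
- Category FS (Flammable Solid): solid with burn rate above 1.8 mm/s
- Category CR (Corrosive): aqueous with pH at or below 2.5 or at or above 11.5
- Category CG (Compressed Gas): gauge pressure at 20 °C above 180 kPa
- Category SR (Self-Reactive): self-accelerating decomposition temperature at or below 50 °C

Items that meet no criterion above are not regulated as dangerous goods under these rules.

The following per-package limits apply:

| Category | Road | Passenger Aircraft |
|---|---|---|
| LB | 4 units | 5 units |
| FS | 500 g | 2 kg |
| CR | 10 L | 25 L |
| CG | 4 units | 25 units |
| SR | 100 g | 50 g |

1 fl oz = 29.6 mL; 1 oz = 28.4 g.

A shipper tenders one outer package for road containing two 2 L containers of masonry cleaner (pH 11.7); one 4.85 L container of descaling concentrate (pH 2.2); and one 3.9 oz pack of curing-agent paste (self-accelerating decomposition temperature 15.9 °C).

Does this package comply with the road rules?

No

The masonry cleaner has pH 11.7, which is ≥ 11.5, so it is Category CR (Corrosive).
The descaling concentrate has pH 2.2, which is ≤ 2.5, so it is Category CR (Corrosive).
With self-accelerating decomposition temperature 15.9 °C (≤ 50 °C), the curing-agent paste falls in Category SR.
Total Category CR: (two 2 L containers = 4 L) + 4.85 L = 8.85 L.
That is within the Category CR road limit of 10 L.
Category SR quantity: one 3.9 oz pack = 110.76 g.
110.76 g > 100 g (road limit, Category SR) — over the limit.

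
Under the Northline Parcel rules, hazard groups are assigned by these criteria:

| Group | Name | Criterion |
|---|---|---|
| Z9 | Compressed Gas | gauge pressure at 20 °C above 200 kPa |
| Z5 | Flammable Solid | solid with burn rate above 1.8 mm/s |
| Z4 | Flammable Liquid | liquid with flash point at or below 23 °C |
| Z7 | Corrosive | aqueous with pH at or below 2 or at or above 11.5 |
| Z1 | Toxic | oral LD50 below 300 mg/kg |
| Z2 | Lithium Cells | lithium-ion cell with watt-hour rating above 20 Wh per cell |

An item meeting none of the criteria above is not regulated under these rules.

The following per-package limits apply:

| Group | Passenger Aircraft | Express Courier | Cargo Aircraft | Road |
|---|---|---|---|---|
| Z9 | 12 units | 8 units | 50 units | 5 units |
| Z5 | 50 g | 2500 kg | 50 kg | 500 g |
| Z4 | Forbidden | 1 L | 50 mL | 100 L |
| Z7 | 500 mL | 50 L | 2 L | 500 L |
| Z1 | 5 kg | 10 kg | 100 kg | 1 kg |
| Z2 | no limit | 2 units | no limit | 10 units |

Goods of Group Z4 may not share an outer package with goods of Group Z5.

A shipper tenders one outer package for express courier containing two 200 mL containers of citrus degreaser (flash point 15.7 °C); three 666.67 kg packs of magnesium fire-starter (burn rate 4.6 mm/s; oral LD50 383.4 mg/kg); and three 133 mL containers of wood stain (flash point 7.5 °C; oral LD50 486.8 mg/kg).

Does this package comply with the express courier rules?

With flash point 15.7 °C (≤ 23 °C), the citrus degreaser falls in Group Z4.
Magnesium fire-starter: burn rate 4.6 mm/s > 1.8 mm/s → Group Z5 (Flammable Solid).
Wood stain: flash point 7.5 °C ≤ 23 °C → Group Z4 (Flammable Liquid).
Group Z4 net quantity: (two 200 mL containers = 400 mL) + (three 133 mL containers = 399 mL) = 799 mL.
799 mL is within the express courier limit of 1 L for Group Z4.
Group Z5 quantity: three 666.67 kg packs = 2000.01 kg.
That is within the Group Z5 express courier limit of 2500 kg.
Group Z4 and Group Z5 may not share an outer package.

No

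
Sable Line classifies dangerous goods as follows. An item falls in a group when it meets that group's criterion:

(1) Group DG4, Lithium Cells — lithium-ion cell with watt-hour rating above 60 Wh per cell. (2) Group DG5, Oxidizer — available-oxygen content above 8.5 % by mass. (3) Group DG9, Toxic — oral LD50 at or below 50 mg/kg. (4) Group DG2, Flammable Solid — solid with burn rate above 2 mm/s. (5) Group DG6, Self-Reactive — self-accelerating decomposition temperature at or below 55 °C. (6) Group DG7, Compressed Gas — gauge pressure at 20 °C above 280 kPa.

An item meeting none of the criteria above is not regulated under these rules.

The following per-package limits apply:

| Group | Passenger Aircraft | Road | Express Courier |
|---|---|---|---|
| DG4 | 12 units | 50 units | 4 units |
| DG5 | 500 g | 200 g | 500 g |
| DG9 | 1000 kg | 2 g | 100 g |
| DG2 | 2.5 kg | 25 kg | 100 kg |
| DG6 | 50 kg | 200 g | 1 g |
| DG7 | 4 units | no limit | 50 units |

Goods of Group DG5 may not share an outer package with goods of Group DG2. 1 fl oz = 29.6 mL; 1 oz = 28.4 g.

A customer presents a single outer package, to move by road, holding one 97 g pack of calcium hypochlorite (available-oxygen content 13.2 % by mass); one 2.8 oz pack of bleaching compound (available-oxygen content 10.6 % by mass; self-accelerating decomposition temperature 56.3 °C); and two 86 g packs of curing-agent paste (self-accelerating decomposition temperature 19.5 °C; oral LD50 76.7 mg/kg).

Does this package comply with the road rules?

Yes

With available-oxygen content 13.2 % by mass (> 8.5 % by mass), the calcium hypochlorite falls in Group DG5.
The bleaching compound has available-oxygen content 10.6 % by mass, which is > 8.5 % by mass, so it is Group DG5 (Oxidizer).
With self-accelerating decomposition temperature 19.5 °C (≤ 55 °C), the curing-agent paste falls in Group DG6.
Total Group DG5: 97 g + (one 2.8 oz pack = 79.52 g) = 176.52 g.
176.52 g is within the road limit of 200 g for Group DG5.
Group DG6 quantity: two 86 g packs = 172 g.
172 g is within the road limit of 200 g for Group DG6.
The segregation rule (Group DG5 with Group DG2) does not apply to Group DG5 with Group DG6.
Every hazard group is within its road limit and no segregation rule is violated.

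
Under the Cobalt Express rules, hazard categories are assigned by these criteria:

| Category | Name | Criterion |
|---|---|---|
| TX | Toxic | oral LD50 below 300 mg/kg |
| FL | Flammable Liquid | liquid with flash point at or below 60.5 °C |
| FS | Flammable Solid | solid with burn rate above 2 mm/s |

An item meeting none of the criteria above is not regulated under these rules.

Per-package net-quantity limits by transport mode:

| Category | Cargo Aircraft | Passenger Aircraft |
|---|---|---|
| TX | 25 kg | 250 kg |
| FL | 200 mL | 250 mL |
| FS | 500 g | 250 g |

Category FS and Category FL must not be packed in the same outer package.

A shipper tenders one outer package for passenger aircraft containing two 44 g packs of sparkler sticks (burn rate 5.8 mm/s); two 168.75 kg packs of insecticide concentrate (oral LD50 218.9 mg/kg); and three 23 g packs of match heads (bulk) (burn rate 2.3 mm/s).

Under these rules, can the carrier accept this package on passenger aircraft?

No

Sparkler sticks: burn rate 5.8 mm/s > 2 mm/s → Category FS (Flammable Solid).
With oral LD50 218.9 mg/kg (< 300 mg/kg), the insecticide concentrate falls in Category TX.
With burn rate 2.3 mm/s (> 2 mm/s), the match heads (bulk) fall in Category FS.
Total Category FS: (two 44 g packs = 88 g) + (three 23 g packs = 69 g) = 157 g.
That is within the Category FS passenger aircraft limit of 250 g.
Category TX quantity: two 168.75 kg packs = 337.5 kg.
337.5 kg exceeds the passenger aircraft limit of 250 kg for Category TX.
The segregation rule (Category FS with Category FL) does not apply to Category FS with Category TX.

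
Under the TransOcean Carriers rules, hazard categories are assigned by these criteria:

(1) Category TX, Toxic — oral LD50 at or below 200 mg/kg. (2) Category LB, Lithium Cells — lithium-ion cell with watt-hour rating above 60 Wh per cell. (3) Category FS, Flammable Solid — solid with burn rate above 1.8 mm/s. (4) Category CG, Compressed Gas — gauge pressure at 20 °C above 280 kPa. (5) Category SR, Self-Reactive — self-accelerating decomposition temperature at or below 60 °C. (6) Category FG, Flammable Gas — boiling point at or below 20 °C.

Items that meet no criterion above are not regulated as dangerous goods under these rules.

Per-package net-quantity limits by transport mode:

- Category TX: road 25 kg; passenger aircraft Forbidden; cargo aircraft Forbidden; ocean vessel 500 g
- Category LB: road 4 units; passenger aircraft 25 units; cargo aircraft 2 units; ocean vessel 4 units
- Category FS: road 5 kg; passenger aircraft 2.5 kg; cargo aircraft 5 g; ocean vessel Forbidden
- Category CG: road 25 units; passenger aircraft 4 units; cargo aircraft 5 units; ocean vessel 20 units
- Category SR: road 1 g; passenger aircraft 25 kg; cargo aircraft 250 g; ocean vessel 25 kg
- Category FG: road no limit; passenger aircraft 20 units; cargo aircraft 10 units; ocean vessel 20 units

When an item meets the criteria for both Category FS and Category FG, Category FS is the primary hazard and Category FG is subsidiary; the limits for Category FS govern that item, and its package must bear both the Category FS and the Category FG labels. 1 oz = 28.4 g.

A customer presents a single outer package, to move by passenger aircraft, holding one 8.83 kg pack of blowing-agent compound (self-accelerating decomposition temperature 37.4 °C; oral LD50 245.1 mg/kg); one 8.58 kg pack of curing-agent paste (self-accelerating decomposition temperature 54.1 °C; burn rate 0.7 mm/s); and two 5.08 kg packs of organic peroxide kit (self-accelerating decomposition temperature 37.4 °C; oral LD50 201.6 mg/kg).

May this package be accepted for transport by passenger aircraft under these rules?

With self-accelerating decomposition temperature 37.4 °C (≤ 60 °C), the blowing-agent compound falls in Category SR.
Self-accelerating decomposition temperature 54.1 °C meets the Category SR criterion (Self-Reactive), so the curing-agent paste is Category SR.
Organic peroxide kit: self-accelerating decomposition temperature 37.4 °C ≤ 60 °C → Category SR (Self-Reactive).
Category SR net quantity: 8.83 kg + 8.58 kg + (two 5.08 kg packs = 10.16 kg) = 27.57 kg.
That exceeds the Category SR passenger aircraft limit of 25 kg.

No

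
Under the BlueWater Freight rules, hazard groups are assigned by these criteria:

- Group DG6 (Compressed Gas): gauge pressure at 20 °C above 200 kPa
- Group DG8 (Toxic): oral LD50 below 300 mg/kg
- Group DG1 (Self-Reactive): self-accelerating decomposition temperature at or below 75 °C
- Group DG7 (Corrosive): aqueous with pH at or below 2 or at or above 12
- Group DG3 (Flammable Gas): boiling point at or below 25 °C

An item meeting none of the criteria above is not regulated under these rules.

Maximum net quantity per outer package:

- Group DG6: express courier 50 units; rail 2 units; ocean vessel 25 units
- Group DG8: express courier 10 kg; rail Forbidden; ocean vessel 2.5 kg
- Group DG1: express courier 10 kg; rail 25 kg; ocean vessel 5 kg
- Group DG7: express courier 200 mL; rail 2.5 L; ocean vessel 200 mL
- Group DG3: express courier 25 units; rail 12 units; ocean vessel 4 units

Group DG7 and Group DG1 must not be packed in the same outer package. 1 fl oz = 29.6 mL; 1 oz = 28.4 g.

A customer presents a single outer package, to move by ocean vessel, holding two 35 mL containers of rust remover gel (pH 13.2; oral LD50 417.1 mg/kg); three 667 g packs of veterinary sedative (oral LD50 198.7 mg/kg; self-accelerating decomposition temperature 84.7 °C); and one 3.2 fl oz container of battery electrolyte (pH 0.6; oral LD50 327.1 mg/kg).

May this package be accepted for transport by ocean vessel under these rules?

Yes

Rust remover gel: pH 13.2 ≥ 12 → Group DG7 (Corrosive).
The veterinary sedative has oral LD50 198.7 mg/kg, which is < 300 mg/kg, so it is Group DG8 (Toxic).
pH 0.6 meets the Group DG7 criterion (Corrosive), so the battery electrolyte is Group DG7.
Group DG8 quantity: three 667 g packs = 2.001 kg.
That is within the Group DG8 ocean vessel limit of 2.5 kg.
Total Group DG7: (two 35 mL containers = 70 mL) + (one 3.2 fl oz container = 94.72 mL) = 164.72 mL.
164.72 mL ≤ 200 mL (ocean vessel limit, Group DG7) — within limit.
The segregation rule (Group DG7 with Group DG1) does not apply to Group DG8 with Group DG7.
Every hazard group is within its ocean vessel limit and no segregation rule is violated.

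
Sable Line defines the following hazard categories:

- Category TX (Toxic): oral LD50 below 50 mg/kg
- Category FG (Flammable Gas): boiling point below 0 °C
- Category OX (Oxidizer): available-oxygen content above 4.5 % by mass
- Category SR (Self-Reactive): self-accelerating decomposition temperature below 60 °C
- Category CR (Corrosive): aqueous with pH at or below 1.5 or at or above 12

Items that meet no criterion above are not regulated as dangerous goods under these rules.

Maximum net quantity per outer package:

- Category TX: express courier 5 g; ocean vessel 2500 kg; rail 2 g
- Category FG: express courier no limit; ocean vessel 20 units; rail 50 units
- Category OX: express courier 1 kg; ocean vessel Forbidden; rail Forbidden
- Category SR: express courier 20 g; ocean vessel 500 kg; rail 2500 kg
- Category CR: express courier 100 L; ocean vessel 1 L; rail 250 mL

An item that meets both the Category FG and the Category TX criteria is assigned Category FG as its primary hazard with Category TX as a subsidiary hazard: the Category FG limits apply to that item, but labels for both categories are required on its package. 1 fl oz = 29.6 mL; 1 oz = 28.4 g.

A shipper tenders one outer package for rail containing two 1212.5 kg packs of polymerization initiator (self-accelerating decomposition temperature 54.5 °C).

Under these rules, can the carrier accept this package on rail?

Yes

Self-accelerating decomposition temperature 54.5 °C meets the Category SR criterion (Self-Reactive), so the polymerization initiator is Category SR.
Category SR quantity: two 1212.5 kg packs = 2425 kg.
2425 kg ≤ 2500 kg (rail limit, Category SR) — within limit.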